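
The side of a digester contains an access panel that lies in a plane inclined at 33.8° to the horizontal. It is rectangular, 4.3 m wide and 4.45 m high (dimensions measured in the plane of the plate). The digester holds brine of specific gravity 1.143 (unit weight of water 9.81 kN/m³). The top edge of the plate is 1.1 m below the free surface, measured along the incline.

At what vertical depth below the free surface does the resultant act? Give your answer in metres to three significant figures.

h_p = 2.13 m

γ = 1.143 × 9.81 = 11.21283 kN/m³.
Let θ = 33.8° be the plate's angle to the horizontal; measure y along the incline from where the plane meets the free surface. Vertical depth h = y·sinθ with sinθ = 0.556296.
The centroid lies 4.45/2 = 2.225 m below the top edge, so y_c = 1.1 + 2.225 = 3.325 m and h_c = 3.325 × 0.556296 = 1.84968 m.
A = 4.3 × 4.45 = 19.135 m².
Resultant F = γ·h_c·A = 11.21283 × 1.84968 × 19.135 = 396.863 kN.
I_c = b·h³/12 = 4.3 × 4.45³/12 = 31.5767 m⁴.
Centre of pressure: y_p = y_c + I_c/(y_c·A) = 3.325 + 31.5767/(3.325 × 19.135) = 3.325 + 0.496303 = 3.8213 m along the plane.
Vertically, h_p = y_p·sinθ = 3.8213 × 0.556296 = 2.12577 m.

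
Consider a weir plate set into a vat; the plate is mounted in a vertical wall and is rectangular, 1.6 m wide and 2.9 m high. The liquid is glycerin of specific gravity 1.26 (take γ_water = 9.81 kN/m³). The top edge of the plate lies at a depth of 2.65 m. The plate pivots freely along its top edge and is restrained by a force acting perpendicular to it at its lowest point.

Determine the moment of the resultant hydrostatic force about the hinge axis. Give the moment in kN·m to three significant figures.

M ≈ 381 kN·m

γ = 1.26 × 9.81 = 12.3606 kN/m³.
The centroid lies 2.9/2 = 1.45 m below the top edge, so the centroid depth is h_c = 2.65 + 1.45 = 4.1 m.
A = 1.6 × 2.9 = 4.64 m².
Resultant F = γ·h_c·A = 12.3606 × 4.1 × 4.64 = 235.148 kN.
I_c = b·h³/12 = 1.6 × 2.9³/12 = 3.25187 m⁴.
Centre of pressure: y_p = y_c + I_c/(y_c·A) = 4.1 + 3.25187/(4.1 × 4.64) = 4.1 + 0.170935 = 4.27093 m along the plane.
The resultant acts 1.45 + 0.170935 = 1.62094 m (along the plate) below the hinge at the top edge, so the moment about the hinge is M = F × 1.62094 = 235.148 × 1.62094 = 381.161 kN·m.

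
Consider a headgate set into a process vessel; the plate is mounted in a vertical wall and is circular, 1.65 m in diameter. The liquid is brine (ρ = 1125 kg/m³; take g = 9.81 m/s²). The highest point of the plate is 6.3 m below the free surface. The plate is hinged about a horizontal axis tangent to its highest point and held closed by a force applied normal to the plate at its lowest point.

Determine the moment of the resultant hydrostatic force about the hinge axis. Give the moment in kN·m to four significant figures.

γ = ρg = 1125 × 9.81 / 1000 = 11.03625 kN/m³.
The centroid is at the centre, 0.825 m below the top of the plate, so the centroid depth is h_c = 6.3 + 0.825 = 7.125 m.
A = π(0.825)² = 2.13825 m².
Resultant F = γ·h_c·A = 11.03625 × 7.125 × 2.13825 = 168.138 kN.
I_c = πr⁴/4 = π × 0.825⁴/4 = 0.363836 m⁴.
Centre of pressure: y_p = y_c + I_c/(y_c·A) = 7.125 + 0.363836/(7.125 × 2.13825) = 7.125 + 0.0238815 = 7.14888 m along the plane.
The resultant acts 0.825 + 0.0238815 = 0.848881 m (along the plate) below the hinge at the top edge, so the moment about the hinge is M = F × 0.848881 = 168.138 × 0.848881 = 142.729 kN·m.

M ≈ 142.7 kN·m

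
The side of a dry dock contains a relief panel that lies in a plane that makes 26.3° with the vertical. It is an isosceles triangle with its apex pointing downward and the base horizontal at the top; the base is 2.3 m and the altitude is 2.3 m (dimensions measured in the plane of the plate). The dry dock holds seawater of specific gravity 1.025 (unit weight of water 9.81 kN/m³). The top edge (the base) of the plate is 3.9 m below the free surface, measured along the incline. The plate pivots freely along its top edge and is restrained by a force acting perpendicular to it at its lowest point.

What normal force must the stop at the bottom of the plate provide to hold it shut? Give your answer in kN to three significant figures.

P ≈ 40.1 kN

γ = 1.025 × 9.81 = 10.05525 kN/m³.
The plate makes 26.3° with the vertical, i.e. θ = 90° − 26.3° = 63.7° to the horizontal. Measuring y along the incline from the free-surface line, vertical depth h = y·sinθ with sinθ = 0.896486.
With the apex down, the centroid sits h/3 = 2.3/3 = 0.766667 m below the base (the top edge), so y_c = 3.9 + 0.766667 = 4.66667 m and h_c = 4.66667 × 0.896486 = 4.1836 m.
A = ½ × 2.3 × 2.3 = 2.645 m².
Resultant F = γ·h_c·A = 10.05525 × 4.1836 × 2.645 = 111.268 kN.
I_c = b·h³/36 = 2.3 × 2.3³/36 = 0.777336 m⁴.
Centre of pressure: y_p = y_c + I_c/(y_c·A) = 4.66667 + 0.777336/(4.66667 × 2.645) = 4.66667 + 0.0629761 = 4.72965 m along the plane.
The resultant acts 0.766667 + 0.0629761 = 0.829643 m (along the plate) below the hinge at the top edge, so the moment about the hinge is M = F × 0.829643 = 111.268 × 0.829643 = 92.3127 kN·m.
A normal force at the bottom, 2.3 m from the hinge, must supply this moment: P = 92.3127/2.3 = 40.136 kN.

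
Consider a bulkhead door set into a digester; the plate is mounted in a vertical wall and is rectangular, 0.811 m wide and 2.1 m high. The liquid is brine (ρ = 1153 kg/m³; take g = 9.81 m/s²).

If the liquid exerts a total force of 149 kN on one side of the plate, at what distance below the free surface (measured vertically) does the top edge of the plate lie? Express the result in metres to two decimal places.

γ = ρg = 1153 × 9.81 / 1000 = 11.31093 kN/m³.
A = 0.811 × 2.1 = 1.7031 m².
From F = γ·h_c·A, the centroid depth is h_c = 149/(11.31093 × 1.7031) = 7.73478 m.
The centroid lies 2.1/2 = 1.05 m below the top edge, so the top edge sits at h_top = 7.73478 − 1.05 = 6.68478 m below the surface.

d_top ≈ 6.68 m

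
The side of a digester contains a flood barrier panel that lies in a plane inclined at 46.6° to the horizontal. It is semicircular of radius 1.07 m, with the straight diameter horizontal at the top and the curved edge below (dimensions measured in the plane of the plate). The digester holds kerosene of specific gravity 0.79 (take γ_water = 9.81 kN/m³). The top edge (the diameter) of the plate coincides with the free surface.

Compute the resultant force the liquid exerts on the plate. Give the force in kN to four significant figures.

F ≈ 4.599 kN

γ = 0.79 × 9.81 = 7.7499 kN/m³.
Let θ = 46.6° be the plate's angle to the horizontal; measure y along the incline from where the plane meets the free surface. Vertical depth h = y·sinθ with sinθ = 0.726575.
The centroid of a semicircle lies 4r/(3π) = 0.454122 m from the diameter, here below the top edge, so y_c = 0.454122 m and h_c = 0.454122 × 0.726575 = 0.329954 m.
A = πr²/2 = π × 1.07²/2 = 1.7984 m².
Resultant F = γ·h_c·A = 7.7499 × 0.329954 × 1.7984 = 4.59871 kN.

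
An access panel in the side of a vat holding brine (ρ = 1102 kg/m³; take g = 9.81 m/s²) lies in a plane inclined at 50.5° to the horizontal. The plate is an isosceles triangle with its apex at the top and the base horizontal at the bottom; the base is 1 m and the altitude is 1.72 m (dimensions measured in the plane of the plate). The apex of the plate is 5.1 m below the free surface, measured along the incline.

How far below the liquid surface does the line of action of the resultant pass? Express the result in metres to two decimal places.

γ = ρg = 1102 × 9.81 / 1000 = 10.81062 kN/m³.
Let θ = 50.5° be the plate's angle to the horizontal; measure y along the incline from where the plane meets the free surface. Vertical depth h = y·sinθ with sinθ = 0.771625.
With the apex up, the centroid sits 2h/3 = 2 × 1.72/3 = 1.14667 m below the apex, so y_c = 5.1 + 1.14667 = 6.24667 m and h_c = 6.24667 × 0.771625 = 4.82009 m.
A = ½ × 1 × 1.72 = 0.86 m².
Resultant F = γ·h_c·A = 10.81062 × 4.82009 × 0.86 = 44.813 kN.
I_c = b·h³/36 = 1 × 1.72³/36 = 0.141346 m⁴.
Centre of pressure: y_p = y_c + I_c/(y_c·A) = 6.24667 + 0.141346/(6.24667 × 0.86) = 6.24667 + 0.0263109 = 6.27298 m along the plane.
Vertically, h_p = y_p·sinθ = 6.27298 × 0.771625 = 4.84039 m.

h_p = 4.84 m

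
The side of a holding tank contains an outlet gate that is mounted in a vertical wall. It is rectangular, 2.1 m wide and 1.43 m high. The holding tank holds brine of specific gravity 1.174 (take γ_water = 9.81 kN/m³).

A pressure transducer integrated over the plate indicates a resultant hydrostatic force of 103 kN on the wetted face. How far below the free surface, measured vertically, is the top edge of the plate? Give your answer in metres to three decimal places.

γ = 1.174 × 9.81 = 11.51694 kN/m³.
A = 2.1 × 1.43 = 3.003 m².
From F = γ·h_c·A, the centroid depth is h_c = 103/(11.51694 × 3.003) = 2.97814 m.
The centroid lies 1.43/2 = 0.715 m below the top edge, so the top edge sits at h_top = 2.97814 − 0.715 = 2.26314 m below the surface.

d_top ≈ 2.263 m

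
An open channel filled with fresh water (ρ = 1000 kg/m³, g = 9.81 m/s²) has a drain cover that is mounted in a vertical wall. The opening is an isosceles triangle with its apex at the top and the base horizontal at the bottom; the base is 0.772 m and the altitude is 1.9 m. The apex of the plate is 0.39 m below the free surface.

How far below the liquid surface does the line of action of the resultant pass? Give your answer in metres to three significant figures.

γ = ρg = 1000 × 9.81 = 9810 N/m³ = 9.81 kN/m³.
With the apex up, the centroid sits 2h/3 = 2 × 1.9/3 = 1.26667 m below the apex, so the centroid depth is h_c = 0.39 + 1.26667 = 1.65667 m.
A = ½ × 0.772 × 1.9 = 0.7334 m².
Resultant F = γ·h_c·A = 9.81 × 1.65667 × 0.7334 = 11.9192 kN.
I_c = b·h³/36 = 0.772 × 1.9³/36 = 0.147087 m⁴.
Centre of pressure: y_p = y_c + I_c/(y_c·A) = 1.65667 + 0.147087/(1.65667 × 0.7334) = 1.65667 + 0.121059 = 1.77773 m along the plane.

h_p = 1.78 m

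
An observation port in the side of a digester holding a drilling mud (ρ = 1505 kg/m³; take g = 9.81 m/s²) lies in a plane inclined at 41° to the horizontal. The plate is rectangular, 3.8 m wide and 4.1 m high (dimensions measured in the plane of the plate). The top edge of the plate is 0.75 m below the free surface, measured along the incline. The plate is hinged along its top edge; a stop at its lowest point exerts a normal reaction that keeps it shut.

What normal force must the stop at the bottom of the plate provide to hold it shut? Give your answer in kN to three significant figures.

P ≈ 263 kN

γ = ρg = 1505 × 9.81 / 1000 = 14.76405 kN/m³.
Let θ = 41° be the plate's angle to the horizontal; measure y along the incline from where the plane meets the free surface. Vertical depth h = y·sinθ with sinθ = 0.656059.
The centroid lies 4.1/2 = 2.05 m below the top edge, so y_c = 0.75 + 2.05 = 2.8 m and h_c = 2.8 × 0.656059 = 1.83697 m.
A = 3.8 × 4.1 = 15.58 m².
Resultant F = γ·h_c·A = 14.76405 × 1.83697 × 15.58 = 422.547 kN.
I_c = b·h³/12 = 3.8 × 4.1³/12 = 21.825 m⁴.
Centre of pressure: y_p = y_c + I_c/(y_c·A) = 2.8 + 21.825/(2.8 × 15.58) = 2.8 + 0.500298 = 3.3003 m along the plane.
The resultant acts 2.05 + 0.500298 = 2.5503 m (along the plate) below the hinge at the top edge, so the moment about the hinge is M = F × 2.5503 = 422.547 × 2.5503 = 1077.62 kN·m.
A normal force at the bottom, 4.1 m from the hinge, must supply this moment: P = 1077.62/4.1 = 262.834 kN.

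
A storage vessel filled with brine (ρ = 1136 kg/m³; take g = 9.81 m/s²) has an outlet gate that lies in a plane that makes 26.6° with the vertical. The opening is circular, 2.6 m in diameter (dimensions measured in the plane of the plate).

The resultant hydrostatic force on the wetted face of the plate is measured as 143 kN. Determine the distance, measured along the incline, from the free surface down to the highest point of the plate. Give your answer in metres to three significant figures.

γ = ρg = 1136 × 9.81 / 1000 = 11.14416 kN/m³.
A = π(1.3)² = 5.30929 m².
From F = γ·h_c·A, the centroid depth is h_c = 143/(11.14416 × 5.30929) = 2.41686 m.
The plate makes 26.6° with the vertical, i.e. θ = 90° − 26.6° = 63.4° to the horizontal. Measuring y along the incline from the free-surface line, vertical depth h = y·sinθ with sinθ = 0.894154.
Along the incline, y_c = h_c/sinθ = 2.41686/0.894154 = 2.70296 m.
The centroid is at the centre, 1.3 m below the top of the plate, so the highest point sits at y_top = 2.70296 − 1.3 = 1.40296 m along the incline.

y_top ≈ 1.40 m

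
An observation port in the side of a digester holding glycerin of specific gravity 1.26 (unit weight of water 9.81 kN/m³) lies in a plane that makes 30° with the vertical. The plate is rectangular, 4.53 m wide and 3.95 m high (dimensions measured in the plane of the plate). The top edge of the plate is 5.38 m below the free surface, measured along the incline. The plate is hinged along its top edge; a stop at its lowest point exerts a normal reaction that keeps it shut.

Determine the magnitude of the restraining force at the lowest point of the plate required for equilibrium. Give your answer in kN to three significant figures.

γ = 1.26 × 9.81 = 12.3606 kN/m³.
The plate makes 30° with the vertical, i.e. θ = 90° − 30° = 60° to the horizontal. Measuring y along the incline from the free-surface line, vertical depth h = y·sinθ with sinθ = 0.866025.
The centroid lies 3.95/2 = 1.975 m below the top edge, so y_c = 5.38 + 1.975 = 7.355 m and h_c = 7.355 × 0.866025 = 6.36961 m.
A = 4.53 × 3.95 = 17.8935 m².
Resultant F = γ·h_c·A = 12.3606 × 6.36961 × 17.8935 = 1408.79 kN.
I_c = b·h³/12 = 4.53 × 3.95³/12 = 23.2653 m⁴.
Centre of pressure: y_p = y_c + I_c/(y_c·A) = 7.355 + 23.2653/(7.355 × 17.8935) = 7.355 + 0.176779 = 7.53178 m along the plane.
The resultant acts 1.975 + 0.176779 = 2.15178 m (along the plate) below the hinge at the top edge, so the moment about the hinge is M = F × 2.15178 = 1408.79 × 2.15178 = 3031.41 kN·m.
A normal force at the bottom, 3.95 m from the hinge, must supply this moment: P = 3031.41/3.95 = 767.446 kN.

P ≈ 767 kN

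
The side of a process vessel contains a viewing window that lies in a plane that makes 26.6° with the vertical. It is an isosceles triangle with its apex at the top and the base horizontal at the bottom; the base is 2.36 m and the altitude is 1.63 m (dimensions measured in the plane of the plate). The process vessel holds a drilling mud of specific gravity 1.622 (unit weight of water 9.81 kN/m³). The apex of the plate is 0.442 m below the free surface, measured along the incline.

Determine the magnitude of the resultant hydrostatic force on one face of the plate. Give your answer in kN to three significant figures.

F ≈ 41.8 kN

γ = 1.622 × 9.81 = 15.91182 kN/m³.
The plate makes 26.6° with the vertical, i.e. θ = 90° − 26.6° = 63.4° to the horizontal. Measuring y along the incline from the free-surface line, vertical depth h = y·sinθ with sinθ = 0.894154.
With the apex up, the centroid sits 2h/3 = 2 × 1.63/3 = 1.08667 m below the apex, so y_c = 0.442 + 1.08667 = 1.52867 m and h_c = 1.52867 × 0.894154 = 1.36687 m.
A = ½ × 2.36 × 1.63 = 1.9234 m².
Resultant F = γ·h_c·A = 15.91182 × 1.36687 × 1.9234 = 41.8328 kN.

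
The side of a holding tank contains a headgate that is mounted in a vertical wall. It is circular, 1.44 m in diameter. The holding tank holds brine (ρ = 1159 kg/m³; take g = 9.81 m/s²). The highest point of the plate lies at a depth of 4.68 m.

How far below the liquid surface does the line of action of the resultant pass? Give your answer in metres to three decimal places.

h_p = 5.424 m

γ = ρg = 1159 × 9.81 / 1000 = 11.36979 kN/m³.
The centroid is at the centre, 0.72 m below the top of the plate, so the centroid depth is h_c = 4.68 + 0.72 = 5.4 m.
A = π(0.72)² = 1.6286 m².
Resultant F = γ·h_c·A = 11.36979 × 5.4 × 1.6286 = 99.9909 kN.
I_c = πr⁴/4 = π × 0.72⁴/4 = 0.211067 m⁴.
Centre of pressure: y_p = y_c + I_c/(y_c·A) = 5.4 + 0.211067/(5.4 × 1.6286) = 5.4 + 0.0240001 = 5.424 m along the plane.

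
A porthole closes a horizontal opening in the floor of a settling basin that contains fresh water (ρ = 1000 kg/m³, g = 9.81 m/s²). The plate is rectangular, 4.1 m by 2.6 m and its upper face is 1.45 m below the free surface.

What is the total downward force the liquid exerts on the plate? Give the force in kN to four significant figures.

γ = ρg = 1000 × 9.81 = 9810 N/m³ = 9.81 kN/m³.
The plate is horizontal, so pressure is uniform at p = γ·h = 9.81 × 1.45 = 14.2245 kN/m².
A = 4.1 × 2.6 = 10.66 m².
F = p·A = 14.2245 × 10.66 = 151.633 kN.

F ≈ 151.6 kN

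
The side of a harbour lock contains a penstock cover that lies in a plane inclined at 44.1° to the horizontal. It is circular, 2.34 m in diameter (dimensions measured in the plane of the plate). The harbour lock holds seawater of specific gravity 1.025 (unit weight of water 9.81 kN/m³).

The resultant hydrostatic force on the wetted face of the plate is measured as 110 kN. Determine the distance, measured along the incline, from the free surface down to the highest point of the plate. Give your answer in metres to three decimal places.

y_top ≈ 2.485 m

γ = 1.025 × 9.81 = 10.05525 kN/m³.
A = π(1.17)² = 4.30053 m².
From F = γ·h_c·A, the centroid depth is h_c = 110/(10.05525 × 4.30053) = 2.54377 m.
Let θ = 44.1° be the plate's angle to the horizontal; measure y along the incline from where the plane meets the free surface. Vertical depth h = y·sinθ with sinθ = 0.695913.
Along the incline, y_c = h_c/sinθ = 2.54377/0.695913 = 3.6553 m.
The centroid is at the centre, 1.17 m below the top of the plate, so the highest point sits at y_top = 3.6553 − 1.17 = 2.4853 m along the incline.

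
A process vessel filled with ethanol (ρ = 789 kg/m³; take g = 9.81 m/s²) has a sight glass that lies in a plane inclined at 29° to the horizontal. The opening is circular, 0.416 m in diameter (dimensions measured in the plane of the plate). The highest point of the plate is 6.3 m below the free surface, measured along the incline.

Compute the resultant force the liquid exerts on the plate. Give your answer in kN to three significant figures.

F ≈ 3.32 kN

γ = ρg = 789 × 9.81 / 1000 = 7.74009 kN/m³.
Let θ = 29° be the plate's angle to the horizontal; measure y along the incline from where the plane meets the free surface. Vertical depth h = y·sinθ with sinθ = 0.484810.
The centroid is at the centre, 0.208 m below the top of the plate, so y_c = 6.3 + 0.208 = 6.508 m and h_c = 6.508 × 0.484810 = 3.15514 m.
A = π(0.208)² = 0.135918 m².
Resultant F = γ·h_c·A = 7.74009 × 3.15514 × 0.135918 = 3.31926 kN.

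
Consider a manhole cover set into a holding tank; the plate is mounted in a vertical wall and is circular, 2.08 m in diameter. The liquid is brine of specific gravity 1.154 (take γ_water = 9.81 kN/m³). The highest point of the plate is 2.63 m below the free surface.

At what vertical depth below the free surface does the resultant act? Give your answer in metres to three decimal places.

γ = 1.154 × 9.81 = 11.32074 kN/m³.
The centroid is at the centre, 1.04 m below the top of the plate, so the centroid depth is h_c = 2.63 + 1.04 = 3.67 m.
A = π(1.04)² = 3.39795 m².
Resultant F = γ·h_c·A = 11.32074 × 3.67 × 3.39795 = 141.175 kN.
I_c = πr⁴/4 = π × 1.04⁴/4 = 0.918805 m⁴.
Centre of pressure: y_p = y_c + I_c/(y_c·A) = 3.67 + 0.918805/(3.67 × 3.39795) = 3.67 + 0.0736784 = 3.74368 m along the plane.

h_p = 3.744 m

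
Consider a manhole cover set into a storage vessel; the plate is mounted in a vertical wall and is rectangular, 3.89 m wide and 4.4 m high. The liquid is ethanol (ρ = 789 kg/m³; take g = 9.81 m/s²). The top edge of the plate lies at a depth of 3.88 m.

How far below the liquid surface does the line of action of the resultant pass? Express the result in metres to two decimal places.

γ = ρg = 789 × 9.81 / 1000 = 7.74009 kN/m³.
The centroid lies 4.4/2 = 2.2 m below the top edge, so the centroid depth is h_c = 3.88 + 2.2 = 6.08 m.
A = 3.89 × 4.4 = 17.116 m².
Resultant F = γ·h_c·A = 7.74009 × 6.08 × 17.116 = 805.475 kN.
I_c = b·h³/12 = 3.89 × 4.4³/12 = 27.6138 m⁴.
Centre of pressure: y_p = y_c + I_c/(y_c·A) = 6.08 + 27.6138/(6.08 × 17.116) = 6.08 + 0.265351 = 6.34535 m along the plane.

h_p = 6.35 m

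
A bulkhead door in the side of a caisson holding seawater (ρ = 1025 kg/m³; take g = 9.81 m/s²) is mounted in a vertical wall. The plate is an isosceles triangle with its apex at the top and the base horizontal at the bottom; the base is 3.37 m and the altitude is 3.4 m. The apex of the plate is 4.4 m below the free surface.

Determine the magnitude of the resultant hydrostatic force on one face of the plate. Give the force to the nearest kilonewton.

γ = ρg = 1025 × 9.81 / 1000 = 10.05525 kN/m³.
With the apex up, the centroid sits 2h/3 = 2 × 3.4/3 = 2.26667 m below the apex, so the centroid depth is h_c = 4.4 + 2.26667 = 6.66667 m.
A = ½ × 3.37 × 3.4 = 5.729 m².
Resultant F = γ·h_c·A = 10.05525 × 6.66667 × 5.729 = 384.044 kN.

F ≈ 384 kN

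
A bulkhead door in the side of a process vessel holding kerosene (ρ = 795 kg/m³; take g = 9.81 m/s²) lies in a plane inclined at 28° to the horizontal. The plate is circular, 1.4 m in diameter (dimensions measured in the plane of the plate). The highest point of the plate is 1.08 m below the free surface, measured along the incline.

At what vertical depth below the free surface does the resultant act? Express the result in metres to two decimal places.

h_p = 0.87 m

γ = ρg = 795 × 9.81 / 1000 = 7.79895 kN/m³.
Let θ = 28° be the plate's angle to the horizontal; measure y along the incline from where the plane meets the free surface. Vertical depth h = y·sinθ with sinθ = 0.469472.
The centroid is at the centre, 0.7 m below the top of the plate, so y_c = 1.08 + 0.7 = 1.78 m and h_c = 1.78 × 0.469472 = 0.83566 m.
A = π(0.7)² = 1.53938 m².
Resultant F = γ·h_c·A = 7.79895 × 0.83566 × 1.53938 = 10.0326 kN.
I_c = πr⁴/4 = π × 0.7⁴/4 = 0.188574 m⁴.
Centre of pressure: y_p = y_c + I_c/(y_c·A) = 1.78 + 0.188574/(1.78 × 1.53938) = 1.78 + 0.0688202 = 1.84882 m along the plane.
Vertically, h_p = y_p·sinθ = 1.84882 × 0.469472 = 0.867969 m.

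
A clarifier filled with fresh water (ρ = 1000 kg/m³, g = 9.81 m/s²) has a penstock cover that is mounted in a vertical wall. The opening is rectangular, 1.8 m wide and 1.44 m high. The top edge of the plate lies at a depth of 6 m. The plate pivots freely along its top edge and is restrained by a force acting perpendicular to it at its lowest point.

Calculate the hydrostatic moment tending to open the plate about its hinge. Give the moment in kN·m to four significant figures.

M ≈ 127.4 kN·m

γ = ρg = 1000 × 9.81 = 9810 N/m³ = 9.81 kN/m³.
The centroid lies 1.44/2 = 0.72 m below the top edge, so the centroid depth is h_c = 6 + 0.72 = 6.72 m.
A = 1.8 × 1.44 = 2.592 m².
Resultant F = γ·h_c·A = 9.81 × 6.72 × 2.592 = 170.873 kN.
I_c = b·h³/12 = 1.8 × 1.44³/12 = 0.447898 m⁴.
Centre of pressure: y_p = y_c + I_c/(y_c·A) = 6.72 + 0.447898/(6.72 × 2.592) = 6.72 + 0.0257143 = 6.74571 m along the plane.
The resultant acts 0.72 + 0.0257143 = 0.745714 m (along the plate) below the hinge at the top edge, so the moment about the hinge is M = F × 0.745714 = 170.873 × 0.745714 = 127.422 kN·m.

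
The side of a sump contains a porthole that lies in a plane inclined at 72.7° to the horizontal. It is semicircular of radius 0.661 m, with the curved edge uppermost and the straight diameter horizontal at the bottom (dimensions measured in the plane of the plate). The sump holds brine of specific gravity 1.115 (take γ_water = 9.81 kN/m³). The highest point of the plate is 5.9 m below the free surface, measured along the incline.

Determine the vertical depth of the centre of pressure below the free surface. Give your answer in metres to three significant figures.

γ = 1.115 × 9.81 = 10.93815 kN/m³.
Let θ = 72.7° be the plate's angle to the horizontal; measure y along the incline from where the plane meets the free surface. Vertical depth h = y·sinθ with sinθ = 0.954761.
The centroid lies 4r/(3π) = 0.280537 m above the diameter, so r − 4r/(3π) = 0.661 − 0.280537 = 0.380463 m below the topmost point, so y_c = 5.9 + 0.380463 = 6.28046 m and h_c = 6.28046 × 0.954761 = 5.99634 m.
A = πr²/2 = π × 0.661²/2 = 0.686314 m².
Resultant F = γ·h_c·A = 10.93815 × 5.99634 × 0.686314 = 45.0146 kN.
I_c = (π/8 − 8/(9π))·r⁴ = 0.109757 × 0.661⁴ = 0.0209526 m⁴.
Centre of pressure: y_p = y_c + I_c/(y_c·A) = 6.28046 + 0.0209526/(6.28046 × 0.686314) = 6.28046 + 0.00486098 = 6.28532 m along the plane.
Vertically, h_p = y_p·sinθ = 6.28532 × 0.954761 = 6.00098 m.

h_p = 6.00 m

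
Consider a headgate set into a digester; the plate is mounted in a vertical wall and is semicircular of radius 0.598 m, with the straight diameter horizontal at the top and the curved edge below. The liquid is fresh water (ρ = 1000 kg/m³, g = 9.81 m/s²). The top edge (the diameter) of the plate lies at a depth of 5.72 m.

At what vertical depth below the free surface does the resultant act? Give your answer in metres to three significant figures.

h_p = 5.98 m

γ = ρg = 1000 × 9.81 = 9810 N/m³ = 9.81 kN/m³.
The centroid of a semicircle lies 4r/(3π) = 0.253799 m from the diameter, here below the top edge, so the centroid depth is h_c = 5.72 + 0.253799 = 5.9738 m.
A = πr²/2 = π × 0.598²/2 = 0.561723 m².
Resultant F = γ·h_c·A = 9.81 × 5.9738 × 0.561723 = 32.9186 kN.
I_c = (π/8 − 8/(9π))·r⁴ = 0.109757 × 0.598⁴ = 0.0140358 m⁴.
Centre of pressure: y_p = y_c + I_c/(y_c·A) = 5.9738 + 0.0140358/(5.9738 × 0.561723) = 5.9738 + 0.00418277 = 5.97798 m along the plane.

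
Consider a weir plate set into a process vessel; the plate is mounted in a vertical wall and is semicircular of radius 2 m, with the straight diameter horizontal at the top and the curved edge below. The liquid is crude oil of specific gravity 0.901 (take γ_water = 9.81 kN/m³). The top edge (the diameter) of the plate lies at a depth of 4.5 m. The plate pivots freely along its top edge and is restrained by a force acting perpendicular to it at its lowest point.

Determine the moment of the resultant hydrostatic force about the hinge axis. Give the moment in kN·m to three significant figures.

M ≈ 268 kN·m

γ = 0.901 × 9.81 = 8.83881 kN/m³.
The centroid of a semicircle lies 4r/(3π) = 0.848826 m from the diameter, here below the top edge, so the centroid depth is h_c = 4.5 + 0.848826 = 5.34883 m.
A = πr²/2 = π × 2²/2 = 6.28319 m².
Resultant F = γ·h_c·A = 8.83881 × 5.34883 × 6.28319 = 297.052 kN.
I_c = (π/8 − 8/(9π))·r⁴ = 0.109757 × 2⁴ = 1.75611 m⁴.
Centre of pressure: y_p = y_c + I_c/(y_c·A) = 5.34883 + 1.75611/(5.34883 × 6.28319) = 5.34883 + 0.0522532 = 5.40108 m along the plane.
The resultant acts 0.848826 + 0.0522532 = 0.901079 m (along the plate) below the hinge at the top edge, so the moment about the hinge is M = F × 0.901079 = 297.052 × 0.901079 = 267.667 kN·m.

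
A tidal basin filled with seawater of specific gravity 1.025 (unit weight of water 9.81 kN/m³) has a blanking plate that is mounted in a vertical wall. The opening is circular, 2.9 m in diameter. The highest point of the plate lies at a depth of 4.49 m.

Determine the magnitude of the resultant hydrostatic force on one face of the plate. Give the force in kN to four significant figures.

γ = 1.025 × 9.81 = 10.05525 kN/m³.
The centroid is at the centre, 1.45 m below the top of the plate, so the centroid depth is h_c = 4.49 + 1.45 = 5.94 m.
A = π(1.45)² = 6.6052 m².
Resultant F = γ·h_c·A = 10.05525 × 5.94 × 6.6052 = 394.517 kN.

F ≈ 394.5 kN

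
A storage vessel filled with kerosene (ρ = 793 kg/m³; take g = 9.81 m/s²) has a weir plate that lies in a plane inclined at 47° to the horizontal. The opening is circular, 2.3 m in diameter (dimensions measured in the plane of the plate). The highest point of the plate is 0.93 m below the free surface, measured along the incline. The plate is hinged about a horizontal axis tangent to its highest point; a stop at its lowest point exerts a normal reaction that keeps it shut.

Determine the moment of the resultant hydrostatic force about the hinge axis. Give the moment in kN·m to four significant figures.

γ = ρg = 793 × 9.81 / 1000 = 7.77933 kN/m³.
Let θ = 47° be the plate's angle to the horizontal; measure y along the incline from where the plane meets the free surface. Vertical depth h = y·sinθ with sinθ = 0.731354.
The centroid is at the centre, 1.15 m below the top of the plate, so y_c = 0.93 + 1.15 = 2.08 m and h_c = 2.08 × 0.731354 = 1.52122 m.
A = π(1.15)² = 4.15476 m².
Resultant F = γ·h_c·A = 7.77933 × 1.52122 × 4.15476 = 49.1677 kN.
I_c = πr⁴/4 = π × 1.15⁴/4 = 1.37367 m⁴.
Centre of pressure: y_p = y_c + I_c/(y_c·A) = 2.08 + 1.37367/(2.08 × 4.15476) = 2.08 + 0.158955 = 2.23896 m along the plane.
The resultant acts 1.15 + 0.158955 = 1.30895 m (along the plate) below the hinge at the top edge, so the moment about the hinge is M = F × 1.30895 = 49.1677 × 1.30895 = 64.3581 kN·m.

M ≈ 64.36 kN·m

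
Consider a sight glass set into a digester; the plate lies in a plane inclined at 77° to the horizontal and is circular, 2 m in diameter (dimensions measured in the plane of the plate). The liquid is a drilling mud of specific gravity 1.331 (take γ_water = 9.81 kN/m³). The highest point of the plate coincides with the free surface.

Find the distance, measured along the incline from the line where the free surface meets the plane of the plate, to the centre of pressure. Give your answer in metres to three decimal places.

γ = 1.331 × 9.81 = 13.05711 kN/m³.
Let θ = 77° be the plate's angle to the horizontal; measure y along the incline from where the plane meets the free surface. Vertical depth h = y·sinθ with sinθ = 0.974370.
The centroid is at the centre, 1 m below the top of the plate, so y_c = 1 m and h_c = 1 × 0.974370 = 0.97437 m.
A = π(1)² = 3.14159 m².
Resultant F = γ·h_c·A = 13.05711 × 0.97437 × 3.14159 = 39.9687 kN.
I_c = πr⁴/4 = π × 1⁴/4 = 0.785398 m⁴.
Centre of pressure: y_p = y_c + I_c/(y_c·A) = 1 + 0.785398/(1 × 3.14159) = 1 + 0.25 = 1.25 m along the plane.

y_p = 1.250 m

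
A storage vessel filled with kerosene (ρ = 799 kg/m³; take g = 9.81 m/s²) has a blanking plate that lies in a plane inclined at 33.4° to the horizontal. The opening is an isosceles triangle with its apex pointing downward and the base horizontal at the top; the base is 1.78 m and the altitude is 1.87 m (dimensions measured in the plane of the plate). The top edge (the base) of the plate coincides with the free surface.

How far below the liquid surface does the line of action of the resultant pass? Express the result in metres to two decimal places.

h_p = 0.51 m

γ = ρg = 799 × 9.81 / 1000 = 7.83819 kN/m³.
Let θ = 33.4° be the plate's angle to the horizontal; measure y along the incline from where the plane meets the free surface. Vertical depth h = y·sinθ with sinθ = 0.550481.
With the apex down, the centroid sits h/3 = 1.87/3 = 0.623333 m below the base (the top edge), so y_c = 0.623333 m and h_c = 0.623333 × 0.550481 = 0.343133 m.
A = ½ × 1.78 × 1.87 = 1.6643 m².
Resultant F = γ·h_c·A = 7.83819 × 0.343133 × 1.6643 = 4.4762 kN.
I_c = b·h³/36 = 1.78 × 1.87³/36 = 0.323327 m⁴.
Centre of pressure: y_p = y_c + I_c/(y_c·A) = 0.623333 + 0.323327/(0.623333 × 1.6643) = 0.623333 + 0.311667 = 0.935 m along the plane.
Vertically, h_p = y_p·sinθ = 0.935 × 0.550481 = 0.5147 m.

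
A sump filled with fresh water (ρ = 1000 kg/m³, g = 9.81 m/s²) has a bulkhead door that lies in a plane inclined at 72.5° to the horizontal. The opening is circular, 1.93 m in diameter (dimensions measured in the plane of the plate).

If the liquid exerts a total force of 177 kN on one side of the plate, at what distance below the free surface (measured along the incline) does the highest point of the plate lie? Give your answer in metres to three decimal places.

y_top ≈ 5.502 m

γ = ρg = 1000 × 9.81 = 9810 N/m³ = 9.81 kN/m³.
A = π(0.965)² = 2.92553 m².
From F = γ·h_c·A, the centroid depth is h_c = 177/(9.81 × 2.92553) = 6.16737 m.
Let θ = 72.5° be the plate's angle to the horizontal; measure y along the incline from where the plane meets the free surface. Vertical depth h = y·sinθ with sinθ = 0.953717.
Along the incline, y_c = h_c/sinθ = 6.16737/0.953717 = 6.46667 m.
The centroid is at the centre, 0.965 m below the top of the plate, so the highest point sits at y_top = 6.46667 − 0.965 = 5.50167 m along the incline.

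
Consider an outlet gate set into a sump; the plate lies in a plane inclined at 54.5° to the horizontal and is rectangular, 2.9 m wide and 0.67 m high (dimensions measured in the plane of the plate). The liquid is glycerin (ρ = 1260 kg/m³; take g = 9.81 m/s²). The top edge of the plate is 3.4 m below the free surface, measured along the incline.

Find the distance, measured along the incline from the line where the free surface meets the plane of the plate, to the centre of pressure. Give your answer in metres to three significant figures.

γ = ρg = 1260 × 9.81 / 1000 = 12.3606 kN/m³.
Let θ = 54.5° be the plate's angle to the horizontal; measure y along the incline from where the plane meets the free surface. Vertical depth h = y·sinθ with sinθ = 0.814116.
The centroid lies 0.67/2 = 0.335 m below the top edge, so y_c = 3.4 + 0.335 = 3.735 m and h_c = 3.735 × 0.814116 = 3.04072 m.
A = 2.9 × 0.67 = 1.943 m².
Resultant F = γ·h_c·A = 12.3606 × 3.04072 × 1.943 = 73.0279 kN.
I_c = b·h³/12 = 2.9 × 0.67³/12 = 0.0726844 m⁴.
Centre of pressure: y_p = y_c + I_c/(y_c·A) = 3.735 + 0.0726844/(3.735 × 1.943) = 3.735 + 0.0100156 = 3.74502 m along the plane.

y_p = 3.75 m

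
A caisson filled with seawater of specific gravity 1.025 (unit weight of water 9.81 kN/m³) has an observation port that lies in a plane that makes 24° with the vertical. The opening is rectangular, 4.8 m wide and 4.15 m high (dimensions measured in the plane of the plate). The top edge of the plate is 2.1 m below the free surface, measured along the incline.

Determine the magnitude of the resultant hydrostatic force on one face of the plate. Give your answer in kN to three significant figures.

F ≈ 764 kN

γ = 1.025 × 9.81 = 10.05525 kN/m³.
The plate makes 24° with the vertical, i.e. θ = 90° − 24° = 66° to the horizontal. Measuring y along the incline from the free-surface line, vertical depth h = y·sinθ with sinθ = 0.913545.
The centroid lies 4.15/2 = 2.075 m below the top edge, so y_c = 2.1 + 2.075 = 4.175 m and h_c = 4.175 × 0.913545 = 3.81405 m.
A = 4.8 × 4.15 = 19.92 m².
Resultant F = γ·h_c·A = 10.05525 × 3.81405 × 19.92 = 763.956 kN.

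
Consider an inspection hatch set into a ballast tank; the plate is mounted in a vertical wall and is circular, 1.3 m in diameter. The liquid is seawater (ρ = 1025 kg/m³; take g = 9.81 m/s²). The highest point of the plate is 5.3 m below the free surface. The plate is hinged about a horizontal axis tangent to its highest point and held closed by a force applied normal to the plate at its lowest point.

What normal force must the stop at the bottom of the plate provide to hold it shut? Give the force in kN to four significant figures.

γ = ρg = 1025 × 9.81 / 1000 = 10.05525 kN/m³.
The centroid is at the centre, 0.65 m below the top of the plate, so the centroid depth is h_c = 5.3 + 0.65 = 5.95 m.
A = π(0.65)² = 1.32732 m².
Resultant F = γ·h_c·A = 10.05525 × 5.95 × 1.32732 = 79.4119 kN.
I_c = πr⁴/4 = π × 0.65⁴/4 = 0.140198 m⁴.
Centre of pressure: y_p = y_c + I_c/(y_c·A) = 5.95 + 0.140198/(5.95 × 1.32732) = 5.95 + 0.0177521 = 5.96775 m along the plane.
The resultant acts 0.65 + 0.0177521 = 0.667752 m (along the plate) below the hinge at the top edge, so the moment about the hinge is M = F × 0.667752 = 79.4119 × 0.667752 = 53.0275 kN·m.
A normal force at the bottom, 1.3 m from the hinge, must supply this moment: P = 53.0275/1.3 = 40.7904 kN.

P ≈ 40.79 kN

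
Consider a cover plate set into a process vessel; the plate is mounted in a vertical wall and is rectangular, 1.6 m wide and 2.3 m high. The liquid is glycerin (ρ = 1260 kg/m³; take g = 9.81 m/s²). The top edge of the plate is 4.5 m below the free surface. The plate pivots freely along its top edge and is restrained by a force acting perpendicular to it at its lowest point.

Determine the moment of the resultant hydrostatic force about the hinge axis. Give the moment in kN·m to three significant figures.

γ = ρg = 1260 × 9.81 / 1000 = 12.3606 kN/m³.
The centroid lies 2.3/2 = 1.15 m below the top edge, so the centroid depth is h_c = 4.5 + 1.15 = 5.65 m.
A = 1.6 × 2.3 = 3.68 m².
Resultant F = γ·h_c·A = 12.3606 × 5.65 × 3.68 = 257.002 kN.
I_c = b·h³/12 = 1.6 × 2.3³/12 = 1.62227 m⁴.
Centre of pressure: y_p = y_c + I_c/(y_c·A) = 5.65 + 1.62227/(5.65 × 3.68) = 5.65 + 0.0780238 = 5.72802 m along the plane.
The resultant acts 1.15 + 0.0780238 = 1.22802 m (along the plate) below the hinge at the top edge, so the moment about the hinge is M = F × 1.22802 = 257.002 × 1.22802 = 315.604 kN·m.

M ≈ 316 kN·m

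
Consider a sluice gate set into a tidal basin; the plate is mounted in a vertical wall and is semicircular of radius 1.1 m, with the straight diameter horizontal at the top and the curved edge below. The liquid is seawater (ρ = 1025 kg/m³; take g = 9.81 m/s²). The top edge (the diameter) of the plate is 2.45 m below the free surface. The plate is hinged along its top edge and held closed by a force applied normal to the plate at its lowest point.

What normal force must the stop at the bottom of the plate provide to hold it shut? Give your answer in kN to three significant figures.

P ≈ 25.1 kN

γ = ρg = 1025 × 9.81 / 1000 = 10.05525 kN/m³.
The centroid of a semicircle lies 4r/(3π) = 0.466854 m from the diameter, here below the top edge, so the centroid depth is h_c = 2.45 + 0.466854 = 2.91685 m.
A = πr²/2 = π × 1.1²/2 = 1.90066 m².
Resultant F = γ·h_c·A = 10.05525 × 2.91685 × 1.90066 = 55.7457 kN.
I_c = (π/8 − 8/(9π))·r⁴ = 0.109757 × 1.1⁴ = 0.160695 m⁴.
Centre of pressure: y_p = y_c + I_c/(y_c·A) = 2.91685 + 0.160695/(2.91685 × 1.90066) = 2.91685 + 0.0289857 = 2.94584 m along the plane.
The resultant acts 0.466854 + 0.0289857 = 0.49584 m (along the plate) below the hinge at the top edge, so the moment about the hinge is M = F × 0.49584 = 55.7457 × 0.49584 = 27.6409 kN·m.
A normal force at the bottom, 1.1 m from the hinge, must supply this moment: P = 27.6409/1.1 = 25.1281 kN.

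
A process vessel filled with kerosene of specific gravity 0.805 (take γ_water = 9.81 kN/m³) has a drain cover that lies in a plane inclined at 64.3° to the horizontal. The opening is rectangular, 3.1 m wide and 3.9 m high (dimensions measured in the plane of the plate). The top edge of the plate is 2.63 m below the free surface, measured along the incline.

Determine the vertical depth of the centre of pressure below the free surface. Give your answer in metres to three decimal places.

h_p = 4.376 m

γ = 0.805 × 9.81 = 7.89705 kN/m³.
Let θ = 64.3° be the plate's angle to the horizontal; measure y along the incline from where the plane meets the free surface. Vertical depth h = y·sinθ with sinθ = 0.901077.
The centroid lies 3.9/2 = 1.95 m below the top edge, so y_c = 2.63 + 1.95 = 4.58 m and h_c = 4.58 × 0.901077 = 4.12693 m.
A = 3.1 × 3.9 = 12.09 m².
Resultant F = γ·h_c·A = 7.89705 × 4.12693 × 12.09 = 394.02 kN.
I_c = b·h³/12 = 3.1 × 3.9³/12 = 15.3241 m⁴.
Centre of pressure: y_p = y_c + I_c/(y_c·A) = 4.58 + 15.3241/(4.58 × 12.09) = 4.58 + 0.276747 = 4.85675 m along the plane.
Vertically, h_p = y_p·sinθ = 4.85675 × 0.901077 = 4.37631 m.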